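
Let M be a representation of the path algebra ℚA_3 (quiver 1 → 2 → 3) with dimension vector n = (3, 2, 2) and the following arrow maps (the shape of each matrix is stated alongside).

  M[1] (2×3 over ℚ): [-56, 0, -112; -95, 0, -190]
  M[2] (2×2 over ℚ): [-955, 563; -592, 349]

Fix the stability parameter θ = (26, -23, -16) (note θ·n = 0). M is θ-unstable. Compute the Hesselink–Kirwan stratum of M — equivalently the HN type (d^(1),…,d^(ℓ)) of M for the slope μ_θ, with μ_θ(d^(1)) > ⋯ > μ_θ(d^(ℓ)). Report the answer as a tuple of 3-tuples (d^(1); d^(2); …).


Via rank(M_{q-1}∘⋯∘M_p): M ≅ I[1,1]^2, I[1,3], I[2,3].
μ_θ-semistable layers: μ^(1)=26; μ^(2)=-13/3; μ^(3)=-16; μ^(4)=-23

((2, 0, 0); (1, 1, 1); (0, 0, 1); (0, 1, 0))


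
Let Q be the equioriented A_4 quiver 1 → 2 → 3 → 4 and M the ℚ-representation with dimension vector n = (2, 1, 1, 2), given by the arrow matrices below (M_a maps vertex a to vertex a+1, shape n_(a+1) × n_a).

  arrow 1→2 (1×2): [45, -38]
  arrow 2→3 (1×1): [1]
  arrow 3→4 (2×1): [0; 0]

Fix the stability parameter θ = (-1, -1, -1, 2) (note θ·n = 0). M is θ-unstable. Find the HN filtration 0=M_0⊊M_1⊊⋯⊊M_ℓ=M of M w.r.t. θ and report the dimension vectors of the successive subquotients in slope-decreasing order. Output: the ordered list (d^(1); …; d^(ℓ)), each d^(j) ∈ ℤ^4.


Barcode: M ≅ I[1,1], I[1,3], I[4,4]^2. HN layers by μ_θ (2 steps, strictly decreasing):
  μ^(1)=2; μ^(2)=-1

((0, 0, 0, 2); (2, 1, 1, 0))


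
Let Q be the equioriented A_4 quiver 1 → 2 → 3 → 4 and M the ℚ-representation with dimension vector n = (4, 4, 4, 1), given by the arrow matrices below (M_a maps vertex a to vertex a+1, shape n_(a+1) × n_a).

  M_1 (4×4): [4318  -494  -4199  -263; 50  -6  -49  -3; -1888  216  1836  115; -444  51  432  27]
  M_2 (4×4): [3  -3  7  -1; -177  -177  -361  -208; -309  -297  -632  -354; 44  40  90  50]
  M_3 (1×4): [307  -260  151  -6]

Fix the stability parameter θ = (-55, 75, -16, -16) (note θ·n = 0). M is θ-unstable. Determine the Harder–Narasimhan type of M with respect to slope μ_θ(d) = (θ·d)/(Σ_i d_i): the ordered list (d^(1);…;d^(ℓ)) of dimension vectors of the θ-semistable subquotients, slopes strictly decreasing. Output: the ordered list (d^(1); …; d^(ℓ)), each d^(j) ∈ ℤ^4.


Via rank(M_{q-1}∘⋯∘M_p): M ≅ I[1,1], I[1,2], I[1,3], I[1,4], I[2,3], I[3,3].
μ_θ-semistable layers: μ^(1)=75; μ^(2)=59/2; μ^(3)=43/3; μ^(4)=-16; μ^(5)=-55

((0, 1, 0, 0); (0, 2, 2, 0); (0, 1, 1, 1); (0, 0, 1, 0); (4, 0, 0, 0))


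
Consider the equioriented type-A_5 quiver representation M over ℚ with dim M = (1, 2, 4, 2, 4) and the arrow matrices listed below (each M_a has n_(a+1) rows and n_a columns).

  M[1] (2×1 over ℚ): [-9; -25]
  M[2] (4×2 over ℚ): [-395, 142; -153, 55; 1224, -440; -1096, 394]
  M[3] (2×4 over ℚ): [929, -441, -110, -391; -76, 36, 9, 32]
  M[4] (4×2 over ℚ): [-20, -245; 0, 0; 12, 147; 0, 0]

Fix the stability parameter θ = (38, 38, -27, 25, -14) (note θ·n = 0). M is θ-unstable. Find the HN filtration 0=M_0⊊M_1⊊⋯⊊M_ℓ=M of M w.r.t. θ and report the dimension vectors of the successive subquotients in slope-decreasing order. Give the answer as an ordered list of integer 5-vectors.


Via rank(M_{q-1}∘⋯∘M_p): M ≅ I[1,4], I[2,3], I[3,3], I[3,5], I[5,5]^3.
μ_θ-semistable layers: μ^(1)=25; μ^(2)=49/3; μ^(3)=11/2; μ^(4)=-14; μ^(5)=-27

((0, 0, 0, 1, 0); (1, 1, 1, 0, 0); (0, 1, 1, 1, 1); (0, 0, 0, 0, 3); (0, 0, 2, 0, 0))


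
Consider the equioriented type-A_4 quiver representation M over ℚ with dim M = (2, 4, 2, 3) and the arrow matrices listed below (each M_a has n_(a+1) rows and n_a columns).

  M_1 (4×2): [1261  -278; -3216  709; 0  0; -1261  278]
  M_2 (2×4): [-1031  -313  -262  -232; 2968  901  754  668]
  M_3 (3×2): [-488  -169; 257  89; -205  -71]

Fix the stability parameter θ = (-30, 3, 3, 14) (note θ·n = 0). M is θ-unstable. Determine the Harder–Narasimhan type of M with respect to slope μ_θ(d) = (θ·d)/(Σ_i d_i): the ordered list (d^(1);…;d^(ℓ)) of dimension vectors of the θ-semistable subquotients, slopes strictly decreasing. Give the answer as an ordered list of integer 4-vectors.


Barcode: M ≅ I[1,4]^2, I[2,2]^2, I[4,4]. HN layers by μ_θ (3 steps, strictly decreasing):
  μ^(1)=14; μ^(2)=3; μ^(3)=-30

((0, 0, 0, 3); (0, 4, 2, 0); (2, 0, 0, 0))


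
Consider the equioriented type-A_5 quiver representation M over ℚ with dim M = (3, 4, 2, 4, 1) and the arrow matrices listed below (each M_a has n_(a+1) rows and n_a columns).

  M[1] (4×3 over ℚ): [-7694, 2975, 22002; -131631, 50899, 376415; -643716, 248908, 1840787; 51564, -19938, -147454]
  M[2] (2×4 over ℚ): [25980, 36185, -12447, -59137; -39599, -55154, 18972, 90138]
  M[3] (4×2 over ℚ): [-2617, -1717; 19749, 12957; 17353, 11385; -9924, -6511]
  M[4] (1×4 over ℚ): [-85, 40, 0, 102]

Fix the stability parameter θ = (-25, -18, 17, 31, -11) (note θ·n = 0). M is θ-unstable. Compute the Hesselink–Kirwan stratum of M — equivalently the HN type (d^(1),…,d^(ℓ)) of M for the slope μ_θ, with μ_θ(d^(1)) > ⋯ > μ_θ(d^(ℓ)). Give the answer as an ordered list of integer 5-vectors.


Interval decomposition of M: I[1,2], I[1,4], I[1,5], I[2,2], I[4,4]^2.
HN type (ℓ=5): μ^(1)=31; μ^(2)=17; μ^(3)=37/3; μ^(4)=-18; μ^(5)=-25

((0, 0, 0, 3, 0); (0, 0, 1, 0, 0); (0, 0, 1, 1, 1); (0, 4, 0, 0, 0); (3, 0, 0, 0, 0))


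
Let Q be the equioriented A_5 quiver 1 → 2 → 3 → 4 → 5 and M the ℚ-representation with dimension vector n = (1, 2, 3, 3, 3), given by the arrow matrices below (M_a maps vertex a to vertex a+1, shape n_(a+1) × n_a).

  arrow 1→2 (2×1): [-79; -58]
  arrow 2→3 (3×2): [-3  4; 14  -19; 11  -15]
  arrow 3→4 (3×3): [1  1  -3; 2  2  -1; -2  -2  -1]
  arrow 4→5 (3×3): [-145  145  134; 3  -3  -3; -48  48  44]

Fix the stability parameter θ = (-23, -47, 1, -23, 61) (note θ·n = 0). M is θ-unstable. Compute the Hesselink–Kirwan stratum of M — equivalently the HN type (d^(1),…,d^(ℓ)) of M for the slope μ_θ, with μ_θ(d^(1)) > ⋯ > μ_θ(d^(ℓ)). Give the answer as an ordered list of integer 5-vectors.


Barcode: M ≅ I[1,5], I[2,3], I[3,5], I[4,4], I[5,5]. HN layers by μ_θ (6 steps, strictly decreasing):
  μ^(1)=61; μ^(2)=1; μ^(3)=-11; μ^(4)=-23; μ^(5)=-35; μ^(6)=-47

((0, 0, 0, 0, 3); (0, 0, 1, 0, 0); (0, 0, 2, 2, 0); (0, 0, 0, 1, 0); (1, 1, 0, 0, 0); (0, 1, 0, 0, 0))


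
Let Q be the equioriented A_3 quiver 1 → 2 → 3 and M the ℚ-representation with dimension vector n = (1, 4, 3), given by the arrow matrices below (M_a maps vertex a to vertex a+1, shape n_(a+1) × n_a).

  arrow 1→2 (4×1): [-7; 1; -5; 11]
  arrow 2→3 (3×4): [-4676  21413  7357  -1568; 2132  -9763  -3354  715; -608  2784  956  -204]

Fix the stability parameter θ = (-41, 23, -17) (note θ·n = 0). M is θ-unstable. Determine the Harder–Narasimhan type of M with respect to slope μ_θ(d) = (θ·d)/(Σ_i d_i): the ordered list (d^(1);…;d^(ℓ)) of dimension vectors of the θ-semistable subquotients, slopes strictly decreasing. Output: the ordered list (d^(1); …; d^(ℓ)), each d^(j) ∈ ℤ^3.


Via rank(M_{q-1}∘⋯∘M_p): M ≅ I[1,3], I[2,2]^2, I[2,3], I[3,3].
μ_θ-semistable layers: μ^(1)=23; μ^(2)=3; μ^(3)=-17; μ^(4)=-41

((0, 2, 0); (0, 2, 2); (0, 0, 1); (1, 0, 0))


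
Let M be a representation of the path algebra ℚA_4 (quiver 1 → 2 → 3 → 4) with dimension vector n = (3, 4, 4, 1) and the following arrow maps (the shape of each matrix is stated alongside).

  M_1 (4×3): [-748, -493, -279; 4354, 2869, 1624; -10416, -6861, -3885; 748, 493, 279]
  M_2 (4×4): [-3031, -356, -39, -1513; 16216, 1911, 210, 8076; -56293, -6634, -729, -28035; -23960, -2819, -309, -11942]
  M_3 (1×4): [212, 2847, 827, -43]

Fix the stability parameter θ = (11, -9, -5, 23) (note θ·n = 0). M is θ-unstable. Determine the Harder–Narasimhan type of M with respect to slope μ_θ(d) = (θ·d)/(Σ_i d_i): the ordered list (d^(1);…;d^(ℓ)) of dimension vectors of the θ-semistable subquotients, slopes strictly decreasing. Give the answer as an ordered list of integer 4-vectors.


Via rank(M_{q-1}∘⋯∘M_p): M ≅ I[1,1], I[1,3], I[1,4], I[2,2], I[2,3], I[3,3].
μ_θ-semistable layers: μ^(1)=23; μ^(2)=11; μ^(3)=-1; μ^(4)=-5; μ^(5)=-9

((0, 0, 0, 1); (1, 0, 0, 0); (2, 2, 2, 0); (0, 0, 2, 0); (0, 2, 0, 0))


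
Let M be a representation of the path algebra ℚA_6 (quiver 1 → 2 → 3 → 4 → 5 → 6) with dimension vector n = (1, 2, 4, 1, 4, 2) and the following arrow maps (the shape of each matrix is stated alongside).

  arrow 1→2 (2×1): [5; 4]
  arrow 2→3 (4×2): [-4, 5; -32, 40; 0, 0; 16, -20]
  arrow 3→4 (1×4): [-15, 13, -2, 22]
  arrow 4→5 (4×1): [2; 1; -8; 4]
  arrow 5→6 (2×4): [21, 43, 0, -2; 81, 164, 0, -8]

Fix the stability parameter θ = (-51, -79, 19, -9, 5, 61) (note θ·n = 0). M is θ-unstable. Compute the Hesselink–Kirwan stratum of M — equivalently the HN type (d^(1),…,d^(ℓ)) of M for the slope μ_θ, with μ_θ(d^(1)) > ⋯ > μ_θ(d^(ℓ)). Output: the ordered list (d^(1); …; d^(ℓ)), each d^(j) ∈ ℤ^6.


Interval decomposition of M: I[1,2], I[2,6], I[3,3]^3, I[5,5]^2, I[5,6].
HN type (ℓ=5): μ^(1)=61; μ^(2)=19; μ^(3)=5; μ^(4)=-65; μ^(5)=-79

((0, 0, 0, 0, 0, 2); (0, 0, 3, 0, 0, 0); (0, 0, 1, 1, 4, 0); (1, 1, 0, 0, 0, 0); (0, 1, 0, 0, 0, 0))


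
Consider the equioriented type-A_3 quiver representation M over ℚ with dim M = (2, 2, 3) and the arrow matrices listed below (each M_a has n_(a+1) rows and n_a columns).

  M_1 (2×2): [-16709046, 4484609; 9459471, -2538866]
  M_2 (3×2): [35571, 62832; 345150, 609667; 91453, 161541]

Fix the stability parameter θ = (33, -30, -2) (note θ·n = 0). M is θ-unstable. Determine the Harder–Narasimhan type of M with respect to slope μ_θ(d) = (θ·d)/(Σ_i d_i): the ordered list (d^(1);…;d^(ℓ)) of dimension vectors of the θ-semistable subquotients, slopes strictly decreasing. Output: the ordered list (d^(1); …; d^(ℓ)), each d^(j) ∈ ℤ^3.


Barcode: M ≅ I[1,3]^2, I[3,3]. HN layers by μ_θ (2 steps, strictly decreasing):
  μ^(1)=1/3; μ^(2)=-2

((2, 2, 2); (0, 0, 1))


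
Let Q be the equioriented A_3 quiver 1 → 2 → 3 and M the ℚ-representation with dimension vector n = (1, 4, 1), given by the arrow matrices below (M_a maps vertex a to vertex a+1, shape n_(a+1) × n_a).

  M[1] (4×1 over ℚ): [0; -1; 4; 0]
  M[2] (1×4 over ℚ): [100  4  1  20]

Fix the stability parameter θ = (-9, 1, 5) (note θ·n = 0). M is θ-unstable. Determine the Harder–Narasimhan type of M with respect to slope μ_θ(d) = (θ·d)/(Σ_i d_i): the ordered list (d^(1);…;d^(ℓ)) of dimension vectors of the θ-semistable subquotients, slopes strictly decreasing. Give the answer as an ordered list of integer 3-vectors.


Barcode: M ≅ I[1,2], I[2,2]^2, I[2,3]. HN layers by μ_θ (3 steps, strictly decreasing):
  μ^(1)=5; μ^(2)=1; μ^(3)=-9

((0, 0, 1); (0, 4, 0); (1, 0, 0))


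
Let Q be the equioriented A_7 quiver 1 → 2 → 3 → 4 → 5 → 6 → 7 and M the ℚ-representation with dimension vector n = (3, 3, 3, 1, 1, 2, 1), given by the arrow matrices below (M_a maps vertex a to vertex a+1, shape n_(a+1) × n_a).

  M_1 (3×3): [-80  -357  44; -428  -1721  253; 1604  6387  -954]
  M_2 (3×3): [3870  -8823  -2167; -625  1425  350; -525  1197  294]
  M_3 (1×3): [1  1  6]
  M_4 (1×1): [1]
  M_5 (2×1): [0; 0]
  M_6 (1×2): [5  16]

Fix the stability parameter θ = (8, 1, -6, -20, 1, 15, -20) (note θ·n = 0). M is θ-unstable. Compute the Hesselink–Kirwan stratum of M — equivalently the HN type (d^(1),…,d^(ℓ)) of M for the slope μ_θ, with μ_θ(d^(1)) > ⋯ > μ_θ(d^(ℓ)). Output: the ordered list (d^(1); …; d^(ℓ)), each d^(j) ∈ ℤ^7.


Interval decomposition of M: I[1,2], I[1,3], I[1,5], I[3,3], I[6,6], I[6,7].
HN type (ℓ=6): μ^(1)=15; μ^(2)=9/2; μ^(3)=1; μ^(4)=-5/2; μ^(5)=-17/4; μ^(6)=-6

((0, 0, 0, 0, 0, 1, 0); (1, 1, 0, 0, 0, 0, 0); (1, 1, 1, 0, 1, 0, 0); (0, 0, 0, 0, 0, 1, 1); (1, 1, 1, 1, 0, 0, 0); (0, 0, 1, 0, 0, 0, 0))


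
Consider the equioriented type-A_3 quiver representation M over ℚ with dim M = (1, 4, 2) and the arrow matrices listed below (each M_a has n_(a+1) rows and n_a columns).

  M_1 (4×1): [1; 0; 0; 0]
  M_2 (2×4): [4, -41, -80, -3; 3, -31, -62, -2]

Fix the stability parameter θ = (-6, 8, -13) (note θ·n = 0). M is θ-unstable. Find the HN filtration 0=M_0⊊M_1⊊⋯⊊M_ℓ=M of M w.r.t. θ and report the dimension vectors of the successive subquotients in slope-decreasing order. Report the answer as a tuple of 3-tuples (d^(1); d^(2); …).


Interval decomposition of M: I[1,3], I[2,2]^2, I[2,3].
HN type (ℓ=3): μ^(1)=8; μ^(2)=-5/2; μ^(3)=-6

((0, 2, 0); (0, 2, 2); (1, 0, 0))


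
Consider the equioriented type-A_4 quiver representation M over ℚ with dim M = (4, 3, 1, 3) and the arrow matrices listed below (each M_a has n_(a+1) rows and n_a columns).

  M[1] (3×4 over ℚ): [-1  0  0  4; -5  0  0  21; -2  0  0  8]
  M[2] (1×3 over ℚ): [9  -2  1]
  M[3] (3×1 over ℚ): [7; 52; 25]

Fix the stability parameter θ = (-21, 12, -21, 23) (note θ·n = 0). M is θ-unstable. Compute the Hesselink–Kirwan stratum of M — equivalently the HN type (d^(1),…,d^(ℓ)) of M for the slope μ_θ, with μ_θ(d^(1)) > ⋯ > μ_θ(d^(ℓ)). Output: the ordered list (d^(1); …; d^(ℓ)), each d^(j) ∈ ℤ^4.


Barcode: M ≅ I[1,1]^2, I[1,2], I[1,4], I[2,2], I[4,4]^2. HN layers by μ_θ (4 steps, strictly decreasing):
  μ^(1)=23; μ^(2)=12; μ^(3)=-9/2; μ^(4)=-21

((0, 0, 0, 3); (0, 2, 0, 0); (0, 1, 1, 0); (4, 0, 0, 0))


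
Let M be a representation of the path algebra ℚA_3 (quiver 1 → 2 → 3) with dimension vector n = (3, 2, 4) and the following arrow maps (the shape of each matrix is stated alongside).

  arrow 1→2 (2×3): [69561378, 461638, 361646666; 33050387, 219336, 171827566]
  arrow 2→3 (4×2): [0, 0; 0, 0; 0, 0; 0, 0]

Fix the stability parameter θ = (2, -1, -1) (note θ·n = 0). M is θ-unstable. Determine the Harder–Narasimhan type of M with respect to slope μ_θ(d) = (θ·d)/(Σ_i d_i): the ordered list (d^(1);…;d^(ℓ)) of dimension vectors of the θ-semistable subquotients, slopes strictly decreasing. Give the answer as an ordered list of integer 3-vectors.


Interval decomposition of M: I[1,1], I[1,2]^2, I[3,3]^4.
HN type (ℓ=3): μ^(1)=2; μ^(2)=1/2; μ^(3)=-1

((1, 0, 0); (2, 2, 0); (0, 0, 4))


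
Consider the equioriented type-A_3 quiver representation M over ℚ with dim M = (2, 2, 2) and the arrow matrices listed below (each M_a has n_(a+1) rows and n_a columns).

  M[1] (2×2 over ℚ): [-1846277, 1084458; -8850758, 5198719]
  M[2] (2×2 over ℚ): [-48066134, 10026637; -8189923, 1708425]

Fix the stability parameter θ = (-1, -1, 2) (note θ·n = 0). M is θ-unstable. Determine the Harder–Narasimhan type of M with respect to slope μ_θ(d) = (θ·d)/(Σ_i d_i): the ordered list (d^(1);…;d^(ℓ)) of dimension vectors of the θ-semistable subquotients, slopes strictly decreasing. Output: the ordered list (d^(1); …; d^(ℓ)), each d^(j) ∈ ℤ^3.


Via rank(M_{q-1}∘⋯∘M_p): M ≅ I[1,3]^2.
μ_θ-semistable layers: μ^(1)=2; μ^(2)=-1

((0, 0, 2); (2, 2, 0))


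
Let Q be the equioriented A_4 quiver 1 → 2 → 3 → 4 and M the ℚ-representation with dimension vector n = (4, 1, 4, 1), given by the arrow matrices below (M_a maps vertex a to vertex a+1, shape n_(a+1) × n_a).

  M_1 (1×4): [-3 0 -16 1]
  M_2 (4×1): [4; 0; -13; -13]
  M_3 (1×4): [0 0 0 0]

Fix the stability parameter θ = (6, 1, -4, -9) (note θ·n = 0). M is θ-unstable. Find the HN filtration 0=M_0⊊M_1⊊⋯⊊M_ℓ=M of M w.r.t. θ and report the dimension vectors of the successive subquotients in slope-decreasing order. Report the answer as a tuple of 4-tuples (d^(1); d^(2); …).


Interval decomposition of M: I[1,1]^3, I[1,3], I[3,3]^3, I[4,4].
HN type (ℓ=4): μ^(1)=6; μ^(2)=1; μ^(3)=-4; μ^(4)=-9

((3, 0, 0, 0); (1, 1, 1, 0); (0, 0, 3, 0); (0, 0, 0, 1))


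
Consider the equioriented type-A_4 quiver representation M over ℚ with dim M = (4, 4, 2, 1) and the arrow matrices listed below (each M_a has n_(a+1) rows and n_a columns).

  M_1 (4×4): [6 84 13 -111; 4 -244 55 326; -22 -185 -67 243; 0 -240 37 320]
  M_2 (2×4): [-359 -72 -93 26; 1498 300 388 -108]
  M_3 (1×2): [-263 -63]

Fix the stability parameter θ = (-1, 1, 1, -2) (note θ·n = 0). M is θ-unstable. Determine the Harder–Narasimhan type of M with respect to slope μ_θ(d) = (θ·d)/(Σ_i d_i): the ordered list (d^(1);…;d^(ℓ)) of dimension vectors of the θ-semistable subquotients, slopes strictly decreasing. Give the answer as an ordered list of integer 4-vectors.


Via rank(M_{q-1}∘⋯∘M_p): M ≅ I[1,1], I[1,2], I[1,3], I[1,4], I[2,2].
μ_θ-semistable layers: μ^(1)=1; μ^(2)=0; μ^(3)=-1

((0, 3, 1, 0); (0, 1, 1, 1); (4, 0, 0, 0))


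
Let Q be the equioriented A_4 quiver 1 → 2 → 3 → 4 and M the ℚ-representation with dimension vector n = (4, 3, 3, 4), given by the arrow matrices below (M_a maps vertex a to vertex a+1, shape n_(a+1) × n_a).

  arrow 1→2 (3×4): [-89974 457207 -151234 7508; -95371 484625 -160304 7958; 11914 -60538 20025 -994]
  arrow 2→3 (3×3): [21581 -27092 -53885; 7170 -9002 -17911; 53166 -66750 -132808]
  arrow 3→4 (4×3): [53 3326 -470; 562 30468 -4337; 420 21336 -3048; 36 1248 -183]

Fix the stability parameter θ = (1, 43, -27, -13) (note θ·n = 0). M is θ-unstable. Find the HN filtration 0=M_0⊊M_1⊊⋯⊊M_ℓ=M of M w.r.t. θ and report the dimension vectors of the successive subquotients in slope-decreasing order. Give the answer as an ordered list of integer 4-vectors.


Barcode: M ≅ I[1,1], I[1,3], I[1,4]^2, I[4,4]^2. HN layers by μ_θ (3 steps, strictly decreasing):
  μ^(1)=8; μ^(2)=1; μ^(3)=-13

((0, 1, 1, 0); (4, 2, 2, 2); (0, 0, 0, 2))


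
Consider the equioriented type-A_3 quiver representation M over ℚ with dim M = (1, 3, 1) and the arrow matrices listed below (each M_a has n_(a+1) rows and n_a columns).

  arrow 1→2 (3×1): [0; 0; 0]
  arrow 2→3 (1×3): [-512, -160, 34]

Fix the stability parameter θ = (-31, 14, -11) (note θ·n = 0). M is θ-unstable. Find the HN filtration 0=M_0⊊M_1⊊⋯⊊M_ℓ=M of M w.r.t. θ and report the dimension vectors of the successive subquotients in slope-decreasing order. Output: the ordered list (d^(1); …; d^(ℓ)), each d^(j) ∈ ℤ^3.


Barcode: M ≅ I[1,1], I[2,2]^2, I[2,3]. HN layers by μ_θ (3 steps, strictly decreasing):
  μ^(1)=14; μ^(2)=3/2; μ^(3)=-31

((0, 2, 0); (0, 1, 1); (1, 0, 0))


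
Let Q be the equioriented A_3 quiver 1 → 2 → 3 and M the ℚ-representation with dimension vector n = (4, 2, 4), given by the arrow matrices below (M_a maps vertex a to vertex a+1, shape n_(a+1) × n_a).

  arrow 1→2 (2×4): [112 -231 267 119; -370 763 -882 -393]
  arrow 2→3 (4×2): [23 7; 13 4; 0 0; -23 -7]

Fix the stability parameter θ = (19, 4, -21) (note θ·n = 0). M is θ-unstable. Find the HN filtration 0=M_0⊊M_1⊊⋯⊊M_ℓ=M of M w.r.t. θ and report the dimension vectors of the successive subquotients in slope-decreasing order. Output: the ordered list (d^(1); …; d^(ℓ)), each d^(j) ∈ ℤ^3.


Via rank(M_{q-1}∘⋯∘M_p): M ≅ I[1,1]^2, I[1,3]^2, I[3,3]^2.
μ_θ-semistable layers: μ^(1)=19; μ^(2)=2/3; μ^(3)=-21

((2, 0, 0); (2, 2, 2); (0, 0, 2))


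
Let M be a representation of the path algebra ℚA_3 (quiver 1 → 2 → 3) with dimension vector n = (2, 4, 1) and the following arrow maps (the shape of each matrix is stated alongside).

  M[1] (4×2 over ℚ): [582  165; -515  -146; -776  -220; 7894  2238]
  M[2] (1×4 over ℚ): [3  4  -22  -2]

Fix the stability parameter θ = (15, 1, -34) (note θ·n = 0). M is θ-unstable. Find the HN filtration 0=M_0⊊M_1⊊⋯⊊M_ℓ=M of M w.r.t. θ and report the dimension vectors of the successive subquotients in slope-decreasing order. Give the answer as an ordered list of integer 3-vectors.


Interval decomposition of M: I[1,2], I[1,3], I[2,2]^2.
HN type (ℓ=3): μ^(1)=8; μ^(2)=1; μ^(3)=-6

((1, 1, 0); (0, 2, 0); (1, 1, 1))


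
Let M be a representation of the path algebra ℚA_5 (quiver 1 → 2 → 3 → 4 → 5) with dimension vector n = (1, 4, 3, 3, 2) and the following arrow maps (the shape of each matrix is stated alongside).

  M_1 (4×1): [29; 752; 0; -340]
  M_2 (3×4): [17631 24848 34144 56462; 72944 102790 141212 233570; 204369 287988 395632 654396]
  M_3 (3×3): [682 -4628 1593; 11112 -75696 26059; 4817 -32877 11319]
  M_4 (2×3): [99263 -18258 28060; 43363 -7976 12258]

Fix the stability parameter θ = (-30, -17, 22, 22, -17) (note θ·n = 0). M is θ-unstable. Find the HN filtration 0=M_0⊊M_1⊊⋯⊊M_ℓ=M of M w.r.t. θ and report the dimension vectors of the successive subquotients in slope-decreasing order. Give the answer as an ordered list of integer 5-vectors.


Barcode: M ≅ I[1,5], I[2,2], I[2,4], I[2,5]. HN layers by μ_θ (4 steps, strictly decreasing):
  μ^(1)=22; μ^(2)=9; μ^(3)=-17; μ^(4)=-30

((0, 0, 1, 1, 0); (0, 0, 2, 2, 2); (0, 4, 0, 0, 0); (1, 0, 0, 0, 0))


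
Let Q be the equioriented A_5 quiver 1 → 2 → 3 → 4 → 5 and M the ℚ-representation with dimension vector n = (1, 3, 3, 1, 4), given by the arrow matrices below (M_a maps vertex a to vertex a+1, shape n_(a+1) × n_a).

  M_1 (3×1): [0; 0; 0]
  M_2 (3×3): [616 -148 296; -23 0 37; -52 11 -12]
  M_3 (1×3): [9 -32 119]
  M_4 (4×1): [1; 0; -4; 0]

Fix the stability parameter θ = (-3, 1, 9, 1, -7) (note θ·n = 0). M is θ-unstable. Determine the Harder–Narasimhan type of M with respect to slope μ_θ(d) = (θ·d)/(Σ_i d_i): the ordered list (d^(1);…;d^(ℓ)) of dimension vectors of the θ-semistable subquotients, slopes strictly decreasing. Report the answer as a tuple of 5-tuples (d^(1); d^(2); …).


Barcode: M ≅ I[1,1], I[2,2], I[2,3], I[2,5], I[3,3], I[5,5]^3. HN layers by μ_θ (4 steps, strictly decreasing):
  μ^(1)=9; μ^(2)=1; μ^(3)=-3; μ^(4)=-7

((0, 0, 2, 0, 0); (0, 3, 1, 1, 1); (1, 0, 0, 0, 0); (0, 0, 0, 0, 3))


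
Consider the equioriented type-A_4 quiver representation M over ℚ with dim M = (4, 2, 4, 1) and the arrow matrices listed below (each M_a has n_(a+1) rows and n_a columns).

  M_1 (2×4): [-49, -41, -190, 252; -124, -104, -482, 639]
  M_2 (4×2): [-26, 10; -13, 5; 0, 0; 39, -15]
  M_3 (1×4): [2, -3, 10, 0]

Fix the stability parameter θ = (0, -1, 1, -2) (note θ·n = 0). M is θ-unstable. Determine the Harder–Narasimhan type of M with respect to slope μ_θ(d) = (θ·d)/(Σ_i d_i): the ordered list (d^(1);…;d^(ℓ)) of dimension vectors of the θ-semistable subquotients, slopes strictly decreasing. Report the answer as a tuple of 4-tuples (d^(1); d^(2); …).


Interval decomposition of M: I[1,1]^2, I[1,2], I[1,4], I[3,3]^3.
HN type (ℓ=3): μ^(1)=1; μ^(2)=0; μ^(3)=-1/2

((0, 0, 3, 0); (2, 0, 0, 0); (2, 2, 1, 1))


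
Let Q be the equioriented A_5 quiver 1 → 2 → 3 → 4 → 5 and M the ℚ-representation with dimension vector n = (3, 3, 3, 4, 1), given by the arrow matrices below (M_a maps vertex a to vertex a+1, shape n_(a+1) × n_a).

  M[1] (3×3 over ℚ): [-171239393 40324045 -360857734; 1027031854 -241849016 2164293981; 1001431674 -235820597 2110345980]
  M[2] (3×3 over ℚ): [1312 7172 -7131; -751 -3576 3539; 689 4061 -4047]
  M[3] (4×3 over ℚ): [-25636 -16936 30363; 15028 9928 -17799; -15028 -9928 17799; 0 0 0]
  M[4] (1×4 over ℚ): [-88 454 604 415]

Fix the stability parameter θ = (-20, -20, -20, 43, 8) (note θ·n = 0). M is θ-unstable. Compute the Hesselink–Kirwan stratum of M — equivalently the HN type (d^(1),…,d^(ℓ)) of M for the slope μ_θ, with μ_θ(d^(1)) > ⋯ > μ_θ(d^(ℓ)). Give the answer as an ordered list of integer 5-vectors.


Interval decomposition of M: I[1,3]^2, I[1,5], I[4,4]^3.
HN type (ℓ=3): μ^(1)=43; μ^(2)=51/2; μ^(3)=-20

((0, 0, 0, 3, 0); (0, 0, 0, 1, 1); (3, 3, 3, 0, 0))


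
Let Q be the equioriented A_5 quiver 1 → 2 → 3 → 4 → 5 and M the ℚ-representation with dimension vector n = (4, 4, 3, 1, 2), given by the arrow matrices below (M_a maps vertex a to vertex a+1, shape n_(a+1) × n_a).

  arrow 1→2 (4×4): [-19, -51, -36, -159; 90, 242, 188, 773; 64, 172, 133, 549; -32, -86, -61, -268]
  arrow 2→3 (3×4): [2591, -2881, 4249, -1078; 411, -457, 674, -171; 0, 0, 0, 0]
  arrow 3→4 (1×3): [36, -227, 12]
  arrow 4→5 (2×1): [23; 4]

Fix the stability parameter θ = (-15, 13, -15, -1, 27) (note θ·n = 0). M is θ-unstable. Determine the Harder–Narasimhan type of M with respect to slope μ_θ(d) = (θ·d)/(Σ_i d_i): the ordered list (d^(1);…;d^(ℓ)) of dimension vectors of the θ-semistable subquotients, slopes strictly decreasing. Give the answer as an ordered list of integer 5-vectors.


Via rank(M_{q-1}∘⋯∘M_p): M ≅ I[1,2]^2, I[1,3], I[1,5], I[3,3], I[5,5].
μ_θ-semistable layers: μ^(1)=27; μ^(2)=13; μ^(3)=-1; μ^(4)=-15

((0, 0, 0, 0, 2); (0, 2, 0, 0, 0); (0, 2, 2, 1, 0); (4, 0, 1, 0, 0))


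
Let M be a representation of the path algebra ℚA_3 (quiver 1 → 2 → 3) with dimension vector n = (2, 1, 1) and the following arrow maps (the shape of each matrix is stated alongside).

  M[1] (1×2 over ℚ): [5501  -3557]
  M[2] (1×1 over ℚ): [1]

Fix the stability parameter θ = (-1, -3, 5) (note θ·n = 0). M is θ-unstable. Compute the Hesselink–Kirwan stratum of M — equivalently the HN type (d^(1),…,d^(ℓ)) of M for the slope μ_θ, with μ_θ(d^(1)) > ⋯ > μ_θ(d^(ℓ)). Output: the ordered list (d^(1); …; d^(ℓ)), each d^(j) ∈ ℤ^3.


Barcode: M ≅ I[1,1], I[1,3]. HN layers by μ_θ (3 steps, strictly decreasing):
  μ^(1)=5; μ^(2)=-1; μ^(3)=-2

((0, 0, 1); (1, 0, 0); (1, 1, 0))


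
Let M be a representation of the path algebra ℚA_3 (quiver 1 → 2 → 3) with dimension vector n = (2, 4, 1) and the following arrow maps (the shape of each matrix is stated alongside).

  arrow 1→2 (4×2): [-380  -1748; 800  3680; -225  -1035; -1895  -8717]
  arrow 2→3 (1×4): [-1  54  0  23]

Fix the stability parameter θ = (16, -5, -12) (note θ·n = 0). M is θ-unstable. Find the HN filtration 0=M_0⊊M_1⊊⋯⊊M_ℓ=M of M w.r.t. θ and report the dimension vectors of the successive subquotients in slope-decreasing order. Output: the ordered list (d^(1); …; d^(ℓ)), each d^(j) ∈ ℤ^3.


Via rank(M_{q-1}∘⋯∘M_p): M ≅ I[1,1], I[1,3], I[2,2]^3.
μ_θ-semistable layers: μ^(1)=16; μ^(2)=-1/3; μ^(3)=-5

((1, 0, 0); (1, 1, 1); (0, 3, 0))


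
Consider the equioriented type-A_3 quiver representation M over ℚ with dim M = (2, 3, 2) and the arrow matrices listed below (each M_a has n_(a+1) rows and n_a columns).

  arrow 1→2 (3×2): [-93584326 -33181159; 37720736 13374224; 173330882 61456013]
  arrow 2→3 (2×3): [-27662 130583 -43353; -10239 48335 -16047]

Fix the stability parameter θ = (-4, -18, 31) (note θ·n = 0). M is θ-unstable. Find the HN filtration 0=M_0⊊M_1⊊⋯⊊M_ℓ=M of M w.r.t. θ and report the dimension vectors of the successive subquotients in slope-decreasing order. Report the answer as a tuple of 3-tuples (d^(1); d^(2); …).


Interval decomposition of M: I[1,1], I[1,3], I[2,2], I[2,3].
HN type (ℓ=4): μ^(1)=31; μ^(2)=-4; μ^(3)=-11; μ^(4)=-18

((0, 0, 2); (1, 0, 0); (1, 1, 0); (0, 2, 0))


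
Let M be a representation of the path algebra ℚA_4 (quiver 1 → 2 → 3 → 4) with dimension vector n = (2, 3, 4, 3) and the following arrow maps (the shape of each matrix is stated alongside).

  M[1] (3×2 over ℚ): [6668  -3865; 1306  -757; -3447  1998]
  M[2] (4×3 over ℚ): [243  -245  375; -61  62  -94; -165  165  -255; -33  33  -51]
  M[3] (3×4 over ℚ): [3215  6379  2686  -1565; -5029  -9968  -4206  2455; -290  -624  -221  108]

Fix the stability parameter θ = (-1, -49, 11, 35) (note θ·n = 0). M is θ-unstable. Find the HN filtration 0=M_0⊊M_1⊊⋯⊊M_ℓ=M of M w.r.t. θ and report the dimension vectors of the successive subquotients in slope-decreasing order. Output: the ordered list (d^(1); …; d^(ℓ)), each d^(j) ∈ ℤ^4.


Interval decomposition of M: I[1,4]^2, I[2,2], I[3,3], I[3,4].
HN type (ℓ=4): μ^(1)=35; μ^(2)=11; μ^(3)=-25; μ^(4)=-49

((0, 0, 0, 3); (0, 0, 4, 0); (2, 2, 0, 0); (0, 1, 0, 0))


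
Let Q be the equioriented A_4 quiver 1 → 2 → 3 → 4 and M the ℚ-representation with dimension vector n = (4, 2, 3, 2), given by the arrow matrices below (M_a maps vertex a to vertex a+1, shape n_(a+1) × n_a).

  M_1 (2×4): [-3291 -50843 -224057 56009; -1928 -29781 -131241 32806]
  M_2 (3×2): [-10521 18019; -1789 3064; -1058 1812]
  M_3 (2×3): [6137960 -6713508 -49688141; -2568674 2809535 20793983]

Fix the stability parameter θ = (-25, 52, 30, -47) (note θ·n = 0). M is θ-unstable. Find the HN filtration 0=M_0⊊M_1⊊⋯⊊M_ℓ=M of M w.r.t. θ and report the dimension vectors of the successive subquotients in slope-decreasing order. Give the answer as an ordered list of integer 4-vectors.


Barcode: M ≅ I[1,1]^2, I[1,3], I[1,4], I[3,4]. HN layers by μ_θ (4 steps, strictly decreasing):
  μ^(1)=41; μ^(2)=35/3; μ^(3)=-17/2; μ^(4)=-25

((0, 1, 1, 0); (0, 1, 1, 1); (0, 0, 1, 1); (4, 0, 0, 0))


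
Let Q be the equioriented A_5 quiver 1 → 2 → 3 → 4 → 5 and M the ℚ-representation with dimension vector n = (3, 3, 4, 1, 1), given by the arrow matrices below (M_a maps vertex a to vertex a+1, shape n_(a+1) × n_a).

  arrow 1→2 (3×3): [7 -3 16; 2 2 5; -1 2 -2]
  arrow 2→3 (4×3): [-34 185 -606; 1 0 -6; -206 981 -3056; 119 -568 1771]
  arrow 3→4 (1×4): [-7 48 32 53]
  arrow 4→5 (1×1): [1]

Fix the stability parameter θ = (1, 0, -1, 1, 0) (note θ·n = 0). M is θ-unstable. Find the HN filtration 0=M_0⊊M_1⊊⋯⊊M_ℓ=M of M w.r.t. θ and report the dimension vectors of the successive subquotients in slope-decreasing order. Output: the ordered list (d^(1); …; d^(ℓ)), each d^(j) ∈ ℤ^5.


Interval decomposition of M: I[1,3]^2, I[1,5], I[3,3].
HN type (ℓ=3): μ^(1)=1/2; μ^(2)=0; μ^(3)=-1

((0, 0, 0, 1, 1); (3, 3, 3, 0, 0); (0, 0, 1, 0, 0))


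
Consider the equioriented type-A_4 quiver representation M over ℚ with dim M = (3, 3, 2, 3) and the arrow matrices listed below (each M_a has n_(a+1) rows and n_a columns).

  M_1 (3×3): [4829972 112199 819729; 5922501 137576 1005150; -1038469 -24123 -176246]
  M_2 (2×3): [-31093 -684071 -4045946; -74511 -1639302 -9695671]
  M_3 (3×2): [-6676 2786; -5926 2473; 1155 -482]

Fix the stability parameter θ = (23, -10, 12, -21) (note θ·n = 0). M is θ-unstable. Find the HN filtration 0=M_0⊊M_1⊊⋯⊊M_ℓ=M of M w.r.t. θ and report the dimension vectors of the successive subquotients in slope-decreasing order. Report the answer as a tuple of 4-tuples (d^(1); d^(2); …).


Via rank(M_{q-1}∘⋯∘M_p): M ≅ I[1,2], I[1,4]^2, I[4,4].
μ_θ-semistable layers: μ^(1)=13/2; μ^(2)=1; μ^(3)=-21

((1, 1, 0, 0); (2, 2, 2, 2); (0, 0, 0, 1))


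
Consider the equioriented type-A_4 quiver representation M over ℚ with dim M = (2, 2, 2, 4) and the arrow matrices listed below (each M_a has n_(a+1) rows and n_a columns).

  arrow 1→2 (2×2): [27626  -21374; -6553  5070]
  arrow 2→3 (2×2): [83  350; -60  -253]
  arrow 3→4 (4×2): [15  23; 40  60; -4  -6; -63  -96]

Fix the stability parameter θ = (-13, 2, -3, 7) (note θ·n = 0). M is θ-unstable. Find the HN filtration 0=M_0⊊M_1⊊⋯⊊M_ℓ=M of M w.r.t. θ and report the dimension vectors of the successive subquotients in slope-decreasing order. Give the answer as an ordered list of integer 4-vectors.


Via rank(M_{q-1}∘⋯∘M_p): M ≅ I[1,4]^2, I[4,4]^2.
μ_θ-semistable layers: μ^(1)=7; μ^(2)=-1/2; μ^(3)=-13

((0, 0, 0, 4); (0, 2, 2, 0); (2, 0, 0, 0))


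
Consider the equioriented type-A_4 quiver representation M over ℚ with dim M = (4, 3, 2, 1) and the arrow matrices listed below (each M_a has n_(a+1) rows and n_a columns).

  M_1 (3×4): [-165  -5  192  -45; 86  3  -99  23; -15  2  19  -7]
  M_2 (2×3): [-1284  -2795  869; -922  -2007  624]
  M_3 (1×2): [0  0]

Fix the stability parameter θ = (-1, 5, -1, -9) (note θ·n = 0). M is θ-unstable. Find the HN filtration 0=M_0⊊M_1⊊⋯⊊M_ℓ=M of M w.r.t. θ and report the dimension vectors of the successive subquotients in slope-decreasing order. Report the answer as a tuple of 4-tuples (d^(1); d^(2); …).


Interval decomposition of M: I[1,1], I[1,2], I[1,3]^2, I[4,4].
HN type (ℓ=4): μ^(1)=5; μ^(2)=2; μ^(3)=-1; μ^(4)=-9

((0, 1, 0, 0); (0, 2, 2, 0); (4, 0, 0, 0); (0, 0, 0, 1))


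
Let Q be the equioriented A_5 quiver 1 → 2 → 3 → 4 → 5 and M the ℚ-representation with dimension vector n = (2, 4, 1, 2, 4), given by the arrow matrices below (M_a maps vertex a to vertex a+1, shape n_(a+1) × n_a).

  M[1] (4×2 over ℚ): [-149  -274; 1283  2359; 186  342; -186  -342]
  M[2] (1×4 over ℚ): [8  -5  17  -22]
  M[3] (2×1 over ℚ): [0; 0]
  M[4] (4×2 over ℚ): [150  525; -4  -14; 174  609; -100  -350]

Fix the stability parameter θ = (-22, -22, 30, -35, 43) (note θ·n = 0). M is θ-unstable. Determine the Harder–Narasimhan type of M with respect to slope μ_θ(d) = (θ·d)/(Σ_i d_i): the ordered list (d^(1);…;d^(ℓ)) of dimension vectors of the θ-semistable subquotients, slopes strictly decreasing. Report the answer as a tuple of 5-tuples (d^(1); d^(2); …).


Barcode: M ≅ I[1,2], I[1,3], I[2,2]^2, I[4,4], I[4,5], I[5,5]^3. HN layers by μ_θ (4 steps, strictly decreasing):
  μ^(1)=43; μ^(2)=30; μ^(3)=-22; μ^(4)=-35

((0, 0, 0, 0, 4); (0, 0, 1, 0, 0); (2, 4, 0, 0, 0); (0, 0, 0, 2, 0))


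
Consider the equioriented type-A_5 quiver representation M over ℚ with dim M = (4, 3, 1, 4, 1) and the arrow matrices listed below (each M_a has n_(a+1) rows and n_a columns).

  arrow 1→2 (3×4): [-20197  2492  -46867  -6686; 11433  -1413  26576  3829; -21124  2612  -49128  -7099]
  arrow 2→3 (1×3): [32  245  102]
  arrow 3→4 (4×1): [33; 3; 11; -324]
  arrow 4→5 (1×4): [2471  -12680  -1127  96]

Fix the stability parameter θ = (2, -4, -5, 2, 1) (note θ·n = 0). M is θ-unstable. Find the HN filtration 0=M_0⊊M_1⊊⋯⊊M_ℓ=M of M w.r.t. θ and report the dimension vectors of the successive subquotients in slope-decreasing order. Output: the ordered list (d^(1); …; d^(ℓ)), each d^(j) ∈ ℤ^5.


Via rank(M_{q-1}∘⋯∘M_p): M ≅ I[1,1], I[1,2]^2, I[1,5], I[4,4]^3.
μ_θ-semistable layers: μ^(1)=2; μ^(2)=3/2; μ^(3)=-1; μ^(4)=-7/3

((1, 0, 0, 3, 0); (0, 0, 0, 1, 1); (2, 2, 0, 0, 0); (1, 1, 1, 0, 0))


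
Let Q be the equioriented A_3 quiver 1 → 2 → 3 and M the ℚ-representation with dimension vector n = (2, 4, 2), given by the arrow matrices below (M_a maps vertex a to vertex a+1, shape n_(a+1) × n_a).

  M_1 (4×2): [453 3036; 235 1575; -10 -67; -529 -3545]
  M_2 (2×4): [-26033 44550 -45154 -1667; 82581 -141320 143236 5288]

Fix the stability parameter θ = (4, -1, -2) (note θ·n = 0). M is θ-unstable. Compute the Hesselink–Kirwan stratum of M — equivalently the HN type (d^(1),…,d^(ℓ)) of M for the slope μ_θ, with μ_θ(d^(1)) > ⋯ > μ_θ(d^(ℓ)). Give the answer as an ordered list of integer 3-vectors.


Via rank(M_{q-1}∘⋯∘M_p): M ≅ I[1,3]^2, I[2,2]^2.
μ_θ-semistable layers: μ^(1)=1/3; μ^(2)=-1

((2, 2, 2); (0, 2, 0))


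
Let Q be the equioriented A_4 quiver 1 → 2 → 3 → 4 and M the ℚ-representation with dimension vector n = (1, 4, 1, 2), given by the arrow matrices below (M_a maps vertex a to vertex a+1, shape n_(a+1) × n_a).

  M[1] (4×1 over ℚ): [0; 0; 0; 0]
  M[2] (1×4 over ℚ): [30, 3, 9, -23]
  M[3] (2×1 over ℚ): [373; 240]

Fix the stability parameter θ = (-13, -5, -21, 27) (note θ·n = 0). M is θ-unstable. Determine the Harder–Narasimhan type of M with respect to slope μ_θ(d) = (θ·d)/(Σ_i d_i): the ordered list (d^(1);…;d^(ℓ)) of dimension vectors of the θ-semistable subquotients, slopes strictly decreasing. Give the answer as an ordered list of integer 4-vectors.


Via rank(M_{q-1}∘⋯∘M_p): M ≅ I[1,1], I[2,2]^3, I[2,4], I[4,4].
μ_θ-semistable layers: μ^(1)=27; μ^(2)=-5; μ^(3)=-13

((0, 0, 0, 2); (0, 3, 0, 0); (1, 1, 1, 0))


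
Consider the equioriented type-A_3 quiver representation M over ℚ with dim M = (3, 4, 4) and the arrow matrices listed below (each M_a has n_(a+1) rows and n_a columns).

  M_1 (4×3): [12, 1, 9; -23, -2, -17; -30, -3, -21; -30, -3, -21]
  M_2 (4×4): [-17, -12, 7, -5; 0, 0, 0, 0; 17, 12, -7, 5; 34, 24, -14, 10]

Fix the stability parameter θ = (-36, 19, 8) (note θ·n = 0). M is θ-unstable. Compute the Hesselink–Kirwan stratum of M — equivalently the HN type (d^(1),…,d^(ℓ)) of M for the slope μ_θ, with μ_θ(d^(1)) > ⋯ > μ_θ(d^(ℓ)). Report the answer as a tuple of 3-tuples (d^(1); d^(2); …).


Via rank(M_{q-1}∘⋯∘M_p): M ≅ I[1,1], I[1,2], I[1,3], I[2,2]^2, I[3,3]^3.
μ_θ-semistable layers: μ^(1)=19; μ^(2)=27/2; μ^(3)=8; μ^(4)=-36

((0, 3, 0); (0, 1, 1); (0, 0, 3); (3, 0, 0))


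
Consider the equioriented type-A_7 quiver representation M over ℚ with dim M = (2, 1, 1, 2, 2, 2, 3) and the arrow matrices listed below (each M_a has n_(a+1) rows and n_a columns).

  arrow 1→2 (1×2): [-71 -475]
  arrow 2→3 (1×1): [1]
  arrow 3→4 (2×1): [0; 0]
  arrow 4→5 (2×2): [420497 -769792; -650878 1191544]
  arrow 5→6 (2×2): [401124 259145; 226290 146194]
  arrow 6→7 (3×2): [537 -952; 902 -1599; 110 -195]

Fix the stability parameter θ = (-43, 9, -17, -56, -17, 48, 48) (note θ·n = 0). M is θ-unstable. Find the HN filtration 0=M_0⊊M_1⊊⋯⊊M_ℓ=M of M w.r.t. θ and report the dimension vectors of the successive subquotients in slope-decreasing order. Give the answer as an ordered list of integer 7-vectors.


Interval decomposition of M: I[1,1], I[1,3], I[4,7]^2, I[7,7].
HN type (ℓ=5): μ^(1)=48; μ^(2)=-4; μ^(3)=-17; μ^(4)=-43; μ^(5)=-56

((0, 0, 0, 0, 0, 2, 3); (0, 1, 1, 0, 0, 0, 0); (0, 0, 0, 0, 2, 0, 0); (2, 0, 0, 0, 0, 0, 0); (0, 0, 0, 2, 0, 0, 0))


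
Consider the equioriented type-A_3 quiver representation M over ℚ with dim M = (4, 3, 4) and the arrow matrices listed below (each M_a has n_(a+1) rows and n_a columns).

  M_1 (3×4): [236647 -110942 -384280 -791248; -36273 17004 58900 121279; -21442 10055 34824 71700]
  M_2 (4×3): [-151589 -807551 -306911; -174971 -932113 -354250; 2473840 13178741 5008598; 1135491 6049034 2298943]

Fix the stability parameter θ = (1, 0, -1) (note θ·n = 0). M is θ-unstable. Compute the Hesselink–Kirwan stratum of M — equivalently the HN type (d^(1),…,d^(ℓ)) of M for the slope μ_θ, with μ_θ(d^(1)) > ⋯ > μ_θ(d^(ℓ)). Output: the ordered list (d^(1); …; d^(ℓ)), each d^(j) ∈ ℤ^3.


Barcode: M ≅ I[1,1], I[1,3]^3, I[3,3]. HN layers by μ_θ (3 steps, strictly decreasing):
  μ^(1)=1; μ^(2)=0; μ^(3)=-1

((1, 0, 0); (3, 3, 3); (0, 0, 1))


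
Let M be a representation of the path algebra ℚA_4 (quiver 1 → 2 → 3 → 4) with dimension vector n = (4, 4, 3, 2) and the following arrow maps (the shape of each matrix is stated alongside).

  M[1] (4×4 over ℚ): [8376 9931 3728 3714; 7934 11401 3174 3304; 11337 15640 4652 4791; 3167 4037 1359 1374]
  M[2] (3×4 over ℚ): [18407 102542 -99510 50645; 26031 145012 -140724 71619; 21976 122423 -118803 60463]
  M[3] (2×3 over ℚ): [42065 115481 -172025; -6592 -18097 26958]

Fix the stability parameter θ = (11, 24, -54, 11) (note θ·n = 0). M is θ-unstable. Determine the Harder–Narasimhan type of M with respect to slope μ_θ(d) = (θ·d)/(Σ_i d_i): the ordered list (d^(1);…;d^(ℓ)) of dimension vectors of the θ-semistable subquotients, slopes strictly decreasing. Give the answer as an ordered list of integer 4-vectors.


Via rank(M_{q-1}∘⋯∘M_p): M ≅ I[1,2]^2, I[1,4]^2, I[3,3].
μ_θ-semistable layers: μ^(1)=24; μ^(2)=11; μ^(3)=-19/3; μ^(4)=-54

((0, 2, 0, 0); (2, 0, 0, 2); (2, 2, 2, 0); (0, 0, 1, 0))


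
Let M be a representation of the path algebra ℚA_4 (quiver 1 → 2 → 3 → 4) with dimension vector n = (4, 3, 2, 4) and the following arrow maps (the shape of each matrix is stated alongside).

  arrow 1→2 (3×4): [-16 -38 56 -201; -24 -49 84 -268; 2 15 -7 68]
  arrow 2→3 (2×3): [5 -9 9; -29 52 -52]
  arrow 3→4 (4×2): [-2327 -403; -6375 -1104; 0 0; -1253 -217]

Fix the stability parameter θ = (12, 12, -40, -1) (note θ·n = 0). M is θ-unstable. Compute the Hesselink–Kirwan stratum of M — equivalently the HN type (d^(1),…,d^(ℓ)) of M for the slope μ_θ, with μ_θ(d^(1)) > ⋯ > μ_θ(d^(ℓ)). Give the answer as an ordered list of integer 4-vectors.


Barcode: M ≅ I[1,1], I[1,2], I[1,4]^2, I[4,4]^2. HN layers by μ_θ (3 steps, strictly decreasing):
  μ^(1)=12; μ^(2)=-1; μ^(3)=-16/3

((2, 1, 0, 0); (0, 0, 0, 4); (2, 2, 2, 0))
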